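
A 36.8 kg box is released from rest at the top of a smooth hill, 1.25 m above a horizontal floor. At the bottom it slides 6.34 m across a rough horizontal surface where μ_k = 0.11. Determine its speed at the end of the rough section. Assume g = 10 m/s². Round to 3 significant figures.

v = 3.32 m/s

Energy bookkeeping (friction removes W_f = μ_k N d):
mgh = ½mv² + μ_k m g d
W_f = μ_k mg d = (0.11)(36.8)(10)(6.34) = 256.6 J
½mv² = mgh − W_f = 460.00 − 256.6 = 203.36 J
v = √(2 × 203.36/36.8) = 3.324 m/s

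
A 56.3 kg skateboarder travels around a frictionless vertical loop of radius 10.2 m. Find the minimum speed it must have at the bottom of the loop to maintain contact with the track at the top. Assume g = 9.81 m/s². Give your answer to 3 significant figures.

v = 22.4 m/s

At the top: mg = mv_top²/r ⇒ v_top² = gr = 100.1 m²/s²
Energy from bottom to top (height 2r): ½mv_bot² = ½mv_top² + mg(2r)
v_bot² = gr + 4gr = 5gr = 500.3
v_bot = √(5gr) = 22.37 m/s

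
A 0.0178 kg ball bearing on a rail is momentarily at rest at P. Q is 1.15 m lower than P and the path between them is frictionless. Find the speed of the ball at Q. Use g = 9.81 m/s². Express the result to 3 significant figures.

Equating total energy at the two states: mgh = ½mv²
v = √(2gh) = √(2 × 9.81 × 1.15) = √22.563 = 4.750 m/s

v = 4.75 m/s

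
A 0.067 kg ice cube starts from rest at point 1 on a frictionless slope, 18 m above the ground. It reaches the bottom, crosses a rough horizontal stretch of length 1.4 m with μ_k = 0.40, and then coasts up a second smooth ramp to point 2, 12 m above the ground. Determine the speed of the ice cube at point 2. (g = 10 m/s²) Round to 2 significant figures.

Energy at 1: mgh₁ = (0.067)(10)(18) = 12.060 J
Friction loss: W_f = μ_k mg d = 0.3752 J
At 2: ½mv² + mgh₂ = mgh₁ − W_f
½mv² = 12.060 − 0.3752 − 8.0400 = 3.6448 J
v = √(2 × 3.6448/0.067) = 10.43 m/s

v = 10 m/s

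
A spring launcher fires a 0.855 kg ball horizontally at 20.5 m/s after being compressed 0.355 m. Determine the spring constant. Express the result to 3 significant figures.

k = 2850 N/m

Spring PE at full compression equals KE at release: ½kx² = ½mv²
k = mv²/x² = (0.855)(20.5)²/(0.355)² = 2851 N/m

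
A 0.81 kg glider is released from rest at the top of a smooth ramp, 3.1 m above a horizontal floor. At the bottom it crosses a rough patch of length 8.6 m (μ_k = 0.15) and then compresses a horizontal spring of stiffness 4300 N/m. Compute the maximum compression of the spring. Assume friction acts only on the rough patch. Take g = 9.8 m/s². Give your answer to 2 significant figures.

Initial energy: E₁ = mgh = (0.81)(9.8)(3.1) = 24.608 J
Friction removes W_f = μ_k mg d = (0.15)(0.81)(9.8)(8.6) = 10.24 J
Energy reaching the spring: E = 24.608 − 10.24 = 14.368 J
At max compression ½kx² = E ⇒ x = √(2E/k) = √(2 × 14.368/4300) = 0.08175 m

x = 0.082 m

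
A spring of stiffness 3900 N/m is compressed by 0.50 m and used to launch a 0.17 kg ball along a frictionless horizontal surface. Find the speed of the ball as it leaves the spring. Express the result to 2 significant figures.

Conservation of energy: ½kx² = ½mv²
v = x√(k/m) = 0.50 × √(3900/0.17) = 75.73 m/s

v = 76 m/s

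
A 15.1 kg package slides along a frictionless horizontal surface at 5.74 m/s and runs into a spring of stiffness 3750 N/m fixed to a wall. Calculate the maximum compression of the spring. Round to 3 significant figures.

All KE is stored as spring PE at maximum compression: ½mv² = ½kx²
x = v√(m/k) = 5.74 × √(15.1/3750) = 0.3642 m

x = 0.364 m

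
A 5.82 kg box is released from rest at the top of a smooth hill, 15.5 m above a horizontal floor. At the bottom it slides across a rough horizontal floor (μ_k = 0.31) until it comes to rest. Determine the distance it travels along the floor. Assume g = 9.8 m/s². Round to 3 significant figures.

Applying the work–energy principle:
At rest all PE has been dissipated by friction: mgh = μ_k m g d
d = h/μ_k = 15.5/0.31 = 50.00 m

d = 50.0 m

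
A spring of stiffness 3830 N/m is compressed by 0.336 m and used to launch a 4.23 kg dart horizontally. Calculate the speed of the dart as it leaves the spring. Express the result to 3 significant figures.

Conservation of energy: ½kx² = ½mv²
v = x√(k/m) = 0.336 × √(3830/4.23) = 10.11 m/s

v = 10.1 m/s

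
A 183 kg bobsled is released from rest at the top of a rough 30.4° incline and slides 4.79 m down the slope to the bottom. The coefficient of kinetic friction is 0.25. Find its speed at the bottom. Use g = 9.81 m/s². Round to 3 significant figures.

Taking the bottom as reference, mgh = ½mv² + μ_k N L with h = L sinθ, N = mg cosθ:
mgh = mgL sinθ = (183)(9.81)(4.79)sin30.4° = 4351.5 J
W_f = μ_k mg cosθ · L = (0.25)(183)(9.81)cos30.4°·4.79 = 1854 J
½mv² = 4351.5 − 1854 = 2497.2 J
v = √(2 × 2497.2/183) = 5.224 m/s

v = 5.22 m/s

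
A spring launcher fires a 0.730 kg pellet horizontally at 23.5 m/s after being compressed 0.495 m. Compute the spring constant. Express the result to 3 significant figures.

Energy stored in the spring equals the launch KE: ½kx² = ½mv²
k = mv²/x² = (0.730)(23.5)²/(0.495)² = 1645 N/m

k = 1650 N/m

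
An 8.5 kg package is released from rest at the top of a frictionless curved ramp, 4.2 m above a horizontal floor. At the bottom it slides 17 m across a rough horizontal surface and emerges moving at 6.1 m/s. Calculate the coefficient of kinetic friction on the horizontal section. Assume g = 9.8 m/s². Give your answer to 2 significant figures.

Applying the work–energy principle:
mgh = ½mv² + μ_k m g d
mgh = 349.86 J; ½mv² = 158.14 J
W_f = 349.86 − 158.14 = 191.7 J
μ_k = W_f/(mg·d) = 191.7/(83.30 × 17) = 0.1354

μ_k = 0.14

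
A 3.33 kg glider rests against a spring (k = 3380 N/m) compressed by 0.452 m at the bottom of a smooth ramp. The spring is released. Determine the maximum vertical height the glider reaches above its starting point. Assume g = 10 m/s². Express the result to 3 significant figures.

At maximum height the glider is at rest, so ½kx² = mgh
h = kx²/(2mg) = (3380)(0.452)²/(2 × 3.33 × 10) = 10.37 m

h = 10.4 m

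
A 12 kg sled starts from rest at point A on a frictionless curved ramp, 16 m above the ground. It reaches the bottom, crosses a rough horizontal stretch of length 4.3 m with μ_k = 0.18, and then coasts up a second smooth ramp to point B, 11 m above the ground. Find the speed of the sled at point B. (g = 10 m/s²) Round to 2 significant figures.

Energy at A: mgh₁ = (12)(10)(16) = 1920.0 J
Friction loss: W_f = μ_k mg d = 92.88 J
At B: ½mv² + mgh₂ = mgh₁ − W_f
½mv² = 1920.0 − 92.88 − 1320.0 = 507.12 J
v = √(2 × 507.12/12) = 9.193 m/s

v = 9.2 m/s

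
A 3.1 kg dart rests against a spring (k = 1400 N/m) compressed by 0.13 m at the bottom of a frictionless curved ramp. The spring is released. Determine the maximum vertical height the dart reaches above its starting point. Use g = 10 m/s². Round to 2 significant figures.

h = 0.38 m

All spring PE becomes gravitational PE at the highest point: ½kx² = mgh
h = kx²/(2mg) = (1400)(0.13)²/(2 × 3.1 × 10) = 0.3816 m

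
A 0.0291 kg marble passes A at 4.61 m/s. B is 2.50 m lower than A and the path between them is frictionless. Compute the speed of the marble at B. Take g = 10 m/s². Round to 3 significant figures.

v = 8.44 m/s

By conservation of mechanical energy, ½mv₀² + mgh = ½mv²
The mass cancels from both sides.
v² = v₀² + 2gh = (4.61)² + 2(10)(2.50) = 71.252
v = √71.252 = 8.441 m/s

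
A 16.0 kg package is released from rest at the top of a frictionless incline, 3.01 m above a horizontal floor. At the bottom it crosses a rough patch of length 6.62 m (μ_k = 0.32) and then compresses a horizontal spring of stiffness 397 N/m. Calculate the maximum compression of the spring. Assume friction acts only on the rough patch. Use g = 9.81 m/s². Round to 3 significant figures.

Initial energy: E₁ = mgh = (16.0)(9.81)(3.01) = 472.45 J
Friction removes W_f = μ_k mg d = (0.32)(16.0)(9.81)(6.62) = 332.5 J
Energy reaching the spring: E = 472.45 − 332.5 = 139.95 J
At max compression ½kx² = E ⇒ x = √(2E/k) = √(2 × 139.95/397) = 0.8397 m

x = 0.840 m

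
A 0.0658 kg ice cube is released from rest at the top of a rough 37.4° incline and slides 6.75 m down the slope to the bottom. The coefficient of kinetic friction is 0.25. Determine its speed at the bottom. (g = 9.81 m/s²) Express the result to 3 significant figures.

v = 7.36 m/s

Taking the bottom as reference, mgh = ½mv² + μ_k N L with h = L sinθ, N = mg cosθ:
mgh = mgL sinθ = (0.0658)(9.81)(6.75)sin37.4° = 2.6464 J
W_f = μ_k mg cosθ · L = (0.25)(0.0658)(9.81)cos37.4°·6.75 = 0.8653 J
½mv² = 2.6464 − 0.8653 = 1.7811 J
v = √(2 × 1.7811/0.0658) = 7.358 m/s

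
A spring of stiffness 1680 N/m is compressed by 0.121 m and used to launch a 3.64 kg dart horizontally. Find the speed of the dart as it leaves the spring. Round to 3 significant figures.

Spring PE converts entirely to kinetic energy: ½kx² = ½mv²
v = x√(k/m) = 0.121 × √(1680/3.64) = 2.599 m/s

v = 2.60 m/s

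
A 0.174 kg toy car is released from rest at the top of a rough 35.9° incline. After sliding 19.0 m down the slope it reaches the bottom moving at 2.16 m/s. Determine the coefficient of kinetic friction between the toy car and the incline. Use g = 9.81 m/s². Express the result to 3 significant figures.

μ_k = 0.708

mgh = ½mv² + μ_k (mg cosθ) L, with h = L sinθ
mgL sinθ = 19.017 J; ½mv² = 0.40591 J
W_f = 19.017 − 0.40591 = 18.61 J
μ_k = W_f/(mg cosθ · L) = 18.61/(1.383 × 19.0) = 0.7084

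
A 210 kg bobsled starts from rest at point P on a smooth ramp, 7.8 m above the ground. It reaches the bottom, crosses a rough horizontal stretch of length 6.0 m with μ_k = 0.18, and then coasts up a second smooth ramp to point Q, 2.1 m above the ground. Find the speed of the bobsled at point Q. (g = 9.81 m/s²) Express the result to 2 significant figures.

Energy at P: mgh₁ = (210)(9.81)(7.8) = 16069 J
Friction loss: W_f = μ_k mg d = 2225 J
At Q: ½mv² + mgh₂ = mgh₁ − W_f
½mv² = 16069 − 2225 − 4326.2 = 9517.7 J
v = √(2 × 9517.7/210) = 9.521 m/s

v = 9.5 m/s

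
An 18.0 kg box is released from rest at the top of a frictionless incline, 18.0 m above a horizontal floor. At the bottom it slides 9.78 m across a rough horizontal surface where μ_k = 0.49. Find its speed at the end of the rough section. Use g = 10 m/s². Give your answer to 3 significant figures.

v = 16.3 m/s

Applying the work–energy principle:
mgh = ½mv² + μ_k m g d
W_f = μ_k mg d = (0.49)(18.0)(10)(9.78) = 862.6 J
½mv² = mgh − W_f = 3240.0 − 862.6 = 2377.4 J
v = √(2 × 2377.4/18.0) = 16.25 m/s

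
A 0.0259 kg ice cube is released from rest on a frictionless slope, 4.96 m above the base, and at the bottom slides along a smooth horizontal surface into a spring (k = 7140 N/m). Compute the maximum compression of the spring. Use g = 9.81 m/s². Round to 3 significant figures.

x = 0.0188 m

At max compression the cube is momentarily at rest: mgh = ½kx²
x = √(2mgh/k) = √(2 × 0.0259 × 9.81 × 4.96 / 7140) = 0.01879 m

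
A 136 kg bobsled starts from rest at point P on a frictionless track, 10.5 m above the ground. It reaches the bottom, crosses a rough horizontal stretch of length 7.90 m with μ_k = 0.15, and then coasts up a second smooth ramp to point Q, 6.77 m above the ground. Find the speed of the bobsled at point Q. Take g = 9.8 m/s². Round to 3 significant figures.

v = 7.06 m/s

Energy at P: mgh₁ = (136)(9.8)(10.5) = 13994 J
Friction loss: W_f = μ_k mg d = 1579 J
At Q: ½mv² + mgh₂ = mgh₁ − W_f
½mv² = 13994 − 1579 − 9023.1 = 3392.0 J
v = √(2 × 3392.0/136) = 7.063 m/s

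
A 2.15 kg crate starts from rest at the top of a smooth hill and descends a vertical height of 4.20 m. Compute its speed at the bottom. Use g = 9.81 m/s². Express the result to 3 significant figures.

v = 9.08 m/s

Energy conservation between the two points: mgh = ½mv²
v = √(2gh) = √(2 × 9.81 × 4.20) = √82.404 = 9.078 m/s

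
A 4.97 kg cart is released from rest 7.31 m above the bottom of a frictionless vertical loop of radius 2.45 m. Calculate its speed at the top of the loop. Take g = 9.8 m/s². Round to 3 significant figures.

Energy conservation: mgh = ½mv_top² + mg(2r)
v_top² = 2g(h − 2r) = 2(9.8)(7.31 − 4.900) = 47.24
v_top = 6.873 m/s

v = 6.87 m/s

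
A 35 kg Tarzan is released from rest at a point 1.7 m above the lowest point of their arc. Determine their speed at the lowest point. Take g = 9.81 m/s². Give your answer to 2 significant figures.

Mechanical energy is conserved (no friction): mgh = ½mv²
v = √(2gh) = √(2 × 9.81 × 1.7) = √33.354 = 5.775 m/s

v = 5.8 m/s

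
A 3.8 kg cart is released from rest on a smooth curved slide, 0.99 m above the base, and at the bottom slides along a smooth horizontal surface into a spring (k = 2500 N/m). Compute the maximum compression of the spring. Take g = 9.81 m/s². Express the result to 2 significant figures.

Energy conservation (no friction) from release to max compression: mgh = ½kx²
x = √(2mgh/k) = √(2 × 3.8 × 9.81 × 0.99 / 2500) = 0.1718 m

x = 0.17 m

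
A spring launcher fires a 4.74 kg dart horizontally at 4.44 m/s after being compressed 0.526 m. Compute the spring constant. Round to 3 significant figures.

Energy stored in the spring equals the launch KE: ½kx² = ½mv²
k = mv²/x² = (4.74)(4.44)²/(0.526)² = 337.7 N/m

k = 338 N/m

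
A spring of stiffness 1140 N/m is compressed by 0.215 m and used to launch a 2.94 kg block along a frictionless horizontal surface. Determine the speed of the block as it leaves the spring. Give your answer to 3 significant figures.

v = 4.23 m/s

Conservation of energy: ½kx² = ½mv²
v = x√(k/m) = 0.215 × √(1140/2.94) = 4.234 m/s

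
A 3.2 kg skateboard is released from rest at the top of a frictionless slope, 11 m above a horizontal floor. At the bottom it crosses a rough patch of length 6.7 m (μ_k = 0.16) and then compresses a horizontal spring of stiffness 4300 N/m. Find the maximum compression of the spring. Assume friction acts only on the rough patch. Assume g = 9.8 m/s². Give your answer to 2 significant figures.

x = 0.38 m

Initial energy: E₁ = mgh = (3.2)(9.8)(11) = 344.96 J
Friction removes W_f = μ_k mg d = (0.16)(3.2)(9.8)(6.7) = 33.62 J
Energy reaching the spring: E = 344.96 − 33.62 = 311.34 J
At max compression ½kx² = E ⇒ x = √(2E/k) = √(2 × 311.34/4300) = 0.3805 m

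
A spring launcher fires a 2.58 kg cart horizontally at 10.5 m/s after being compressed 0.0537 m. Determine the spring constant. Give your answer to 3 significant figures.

Energy stored in the spring equals the launch KE: ½kx² = ½mv²
k = mv²/x² = (2.58)(10.5)²/(0.0537)² = 98639 N/m

k = 98600 N/m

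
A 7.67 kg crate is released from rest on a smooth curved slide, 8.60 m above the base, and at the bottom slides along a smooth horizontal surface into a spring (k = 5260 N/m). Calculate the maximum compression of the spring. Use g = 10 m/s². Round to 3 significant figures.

Gravitational PE at the top equals spring PE at max compression: mgh = ½kx²
x = √(2mgh/k) = √(2 × 7.67 × 10 × 8.60 / 5260) = 0.5008 m

x = 0.501 m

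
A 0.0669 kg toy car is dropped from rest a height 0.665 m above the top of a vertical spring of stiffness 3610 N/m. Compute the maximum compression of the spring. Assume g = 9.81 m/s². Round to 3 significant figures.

x = 0.0157 m

Measuring PE from the top of the relaxed spring, at max compression the car has dropped H + x with zero KE, so:
mg(H + x) = ½kx²
½(3610)x² − (0.0669)(9.81)x − (0.0669)(9.81)(0.665) = 0
1805x² − 0.6563x − 0.4364 = 0
x = [0.6563 + √(0.4307 + 3151.0)]/(2 × 1805) = 0.01573 m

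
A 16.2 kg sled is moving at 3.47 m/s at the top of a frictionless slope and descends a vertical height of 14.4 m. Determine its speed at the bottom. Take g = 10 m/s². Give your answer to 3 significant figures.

Mechanical energy is conserved (no friction): ½mv₀² + mgh = ½mv²
The mass cancels from both sides.
v² = v₀² + 2gh = (3.47)² + 2(10)(14.4) = 300.04
v = √300.04 = 17.32 m/s

v = 17.3 m/s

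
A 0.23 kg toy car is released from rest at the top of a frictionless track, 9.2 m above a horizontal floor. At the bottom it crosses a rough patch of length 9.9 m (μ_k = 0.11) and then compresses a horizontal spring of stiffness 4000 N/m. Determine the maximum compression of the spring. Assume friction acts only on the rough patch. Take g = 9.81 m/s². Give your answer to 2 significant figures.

Initial energy: E₁ = mgh = (0.23)(9.81)(9.2) = 20.758 J
Friction removes W_f = μ_k mg d = (0.11)(0.23)(9.81)(9.9) = 2.457 J
Energy reaching the spring: E = 20.758 − 2.457 = 18.301 J
At max compression ½kx² = E ⇒ x = √(2E/k) = √(2 × 18.301/4000) = 0.09566 m

x = 0.096 m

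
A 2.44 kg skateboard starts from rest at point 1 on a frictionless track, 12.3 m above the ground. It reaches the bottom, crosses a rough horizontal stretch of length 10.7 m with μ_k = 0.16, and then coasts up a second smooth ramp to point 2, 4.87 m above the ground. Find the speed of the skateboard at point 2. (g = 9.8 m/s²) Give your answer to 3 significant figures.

Energy at 1: mgh₁ = (2.44)(9.8)(12.3) = 294.12 J
Friction loss: W_f = μ_k mg d = 40.94 J
At 2: ½mv² + mgh₂ = mgh₁ − W_f
½mv² = 294.12 − 40.94 − 116.45 = 136.73 J
v = √(2 × 136.73/2.44) = 10.59 m/s

v = 10.6 m/s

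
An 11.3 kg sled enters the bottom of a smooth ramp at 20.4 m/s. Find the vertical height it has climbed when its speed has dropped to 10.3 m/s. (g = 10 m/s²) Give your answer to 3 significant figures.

Energy balance between the two points: ½mv₁² = ½mv₂² + mgh
h = (v₁² − v₂²)/(2g) = (20.4² − 10.3²)/(2 × 10) = 15.50 m

h = 15.5 m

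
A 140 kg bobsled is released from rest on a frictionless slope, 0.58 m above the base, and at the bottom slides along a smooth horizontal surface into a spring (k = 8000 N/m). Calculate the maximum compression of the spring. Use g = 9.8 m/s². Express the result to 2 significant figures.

x = 0.45 m

At max compression the bobsled is momentarily at rest: mgh = ½kx²
x = √(2mgh/k) = √(2 × 140 × 9.8 × 0.58 / 8000) = 0.4460 m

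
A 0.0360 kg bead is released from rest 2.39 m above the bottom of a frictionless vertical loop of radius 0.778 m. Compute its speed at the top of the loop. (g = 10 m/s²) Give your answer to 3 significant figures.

Energy conservation: mgh = ½mv_top² + mg(2r)
v_top² = 2g(h − 2r) = 2(10)(2.39 − 1.556) = 16.68
v_top = 4.084 m/s

v = 4.08 m/s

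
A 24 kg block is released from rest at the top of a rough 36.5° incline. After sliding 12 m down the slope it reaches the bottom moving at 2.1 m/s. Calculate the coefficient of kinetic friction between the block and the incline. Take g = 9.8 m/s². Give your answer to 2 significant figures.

mgh = ½mv² + μ_k (mg cosθ) L, with h = L sinθ
mgL sinθ = 1678.8 J; ½mv² = 52.920 J
W_f = 1678.8 − 52.920 = 1626 J
μ_k = W_f/(mg cosθ · L) = 1626/(189.1 × 12) = 0.7166

μ_k = 0.72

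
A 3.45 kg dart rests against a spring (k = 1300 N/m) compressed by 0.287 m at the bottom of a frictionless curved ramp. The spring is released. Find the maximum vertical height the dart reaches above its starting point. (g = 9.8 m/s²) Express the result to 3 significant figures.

At maximum height the dart is at rest, so ½kx² = mgh
h = kx²/(2mg) = (1300)(0.287)²/(2 × 3.45 × 9.8) = 1.584 m

h = 1.58 m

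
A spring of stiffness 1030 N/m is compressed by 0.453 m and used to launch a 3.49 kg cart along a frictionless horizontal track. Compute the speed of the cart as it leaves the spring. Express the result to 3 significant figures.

v = 7.78 m/s

Conservation of energy: ½kx² = ½mv²
v = x√(k/m) = 0.453 × √(1030/3.49) = 7.782 m/s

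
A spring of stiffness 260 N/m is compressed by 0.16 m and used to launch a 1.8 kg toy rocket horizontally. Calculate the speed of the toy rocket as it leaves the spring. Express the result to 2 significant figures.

Spring PE converts entirely to kinetic energy: ½kx² = ½mv²
v = x√(k/m) = 0.16 × √(260/1.8) = 1.923 m/s

v = 1.9 m/s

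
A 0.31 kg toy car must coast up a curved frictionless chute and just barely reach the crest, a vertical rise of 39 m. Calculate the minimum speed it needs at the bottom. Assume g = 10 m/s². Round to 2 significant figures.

At the top it is momentarily at rest, so all KE converts to PE: ½mv² = mgh
v = √(2gh) = √(2 × 10 × 39) = 27.93 m/s

v = 28 m/s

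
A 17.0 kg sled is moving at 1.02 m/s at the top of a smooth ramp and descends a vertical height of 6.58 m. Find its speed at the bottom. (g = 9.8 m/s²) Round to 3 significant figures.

Equating total energy at the two states: ½mv₀² + mgh = ½mv²
v² = v₀² + 2gh = (1.02)² + 2(9.8)(6.58) = 130.01
v = √130.01 = 11.40 m/s

v = 11.4 m/s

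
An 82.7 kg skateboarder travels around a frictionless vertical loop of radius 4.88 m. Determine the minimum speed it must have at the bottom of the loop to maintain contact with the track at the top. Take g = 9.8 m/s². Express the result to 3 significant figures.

At the top: mg = mv_top²/r ⇒ v_top² = gr = 47.82 m²/s²
Energy from bottom to top (height 2r): ½mv_bot² = ½mv_top² + mg(2r)
v_bot² = gr + 4gr = 5gr = 239.1
v_bot = √(5gr) = 15.46 m/s

v = 15.5 m/s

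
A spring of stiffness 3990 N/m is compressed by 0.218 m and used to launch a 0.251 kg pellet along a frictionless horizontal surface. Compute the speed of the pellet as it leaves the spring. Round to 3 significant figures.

Spring PE converts entirely to kinetic energy: ½kx² = ½mv²
v = x√(k/m) = 0.218 × √(3990/0.251) = 27.49 m/s

v = 27.5 m/s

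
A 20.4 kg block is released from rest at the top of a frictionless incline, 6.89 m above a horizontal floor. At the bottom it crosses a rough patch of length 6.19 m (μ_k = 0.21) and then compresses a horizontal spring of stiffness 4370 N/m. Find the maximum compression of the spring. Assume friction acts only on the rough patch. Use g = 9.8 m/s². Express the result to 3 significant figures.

Initial energy: E₁ = mgh = (20.4)(9.8)(6.89) = 1377.4 J
Friction removes W_f = μ_k mg d = (0.21)(20.4)(9.8)(6.19) = 259.9 J
Energy reaching the spring: E = 1377.4 − 259.9 = 1117.6 J
At max compression ½kx² = E ⇒ x = √(2E/k) = √(2 × 1117.6/4370) = 0.7152 m

x = 0.715 m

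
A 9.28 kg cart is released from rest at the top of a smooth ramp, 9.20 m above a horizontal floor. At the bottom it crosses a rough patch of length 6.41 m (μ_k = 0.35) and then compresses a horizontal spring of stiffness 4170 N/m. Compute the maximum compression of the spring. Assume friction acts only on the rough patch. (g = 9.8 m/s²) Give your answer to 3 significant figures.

Initial energy: E₁ = mgh = (9.28)(9.8)(9.20) = 836.68 J
Friction removes W_f = μ_k mg d = (0.35)(9.28)(9.8)(6.41) = 204.0 J
Energy reaching the spring: E = 836.68 − 204.0 = 632.65 J
At max compression ½kx² = E ⇒ x = √(2E/k) = √(2 × 632.65/4170) = 0.5508 m

x = 0.551 m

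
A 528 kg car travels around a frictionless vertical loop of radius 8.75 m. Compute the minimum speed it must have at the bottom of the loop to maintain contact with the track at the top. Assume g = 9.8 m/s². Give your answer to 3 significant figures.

v = 20.7 m/s

At the top: mg = mv_top²/r ⇒ v_top² = gr = 85.75 m²/s²
Energy from bottom to top (height 2r): ½mv_bot² = ½mv_top² + mg(2r)
v_bot² = gr + 4gr = 5gr = 428.8
v_bot = √(5gr) = 20.71 m/s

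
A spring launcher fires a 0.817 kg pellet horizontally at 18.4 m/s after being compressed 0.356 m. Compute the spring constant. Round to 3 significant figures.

½kx² = ½mv²
k = mv²/x² = (0.817)(18.4)²/(0.356)² = 2183 N/m

k = 2180 N/m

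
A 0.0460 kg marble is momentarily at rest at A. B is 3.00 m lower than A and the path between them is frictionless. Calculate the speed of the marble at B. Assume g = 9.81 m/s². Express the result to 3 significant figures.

v = 7.67 m/s

By conservation of mechanical energy, mgh = ½mv²
v = √(2gh) = √(2 × 9.81 × 3.00) = √58.860 = 7.672 m/s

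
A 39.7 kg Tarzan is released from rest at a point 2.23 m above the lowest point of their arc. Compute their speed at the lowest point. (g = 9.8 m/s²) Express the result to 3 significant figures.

Mechanical energy is conserved (no friction): mgh = ½mv²
v = √(2gh) = √(2 × 9.8 × 2.23) = √43.708 = 6.611 m/s

v = 6.61 m/s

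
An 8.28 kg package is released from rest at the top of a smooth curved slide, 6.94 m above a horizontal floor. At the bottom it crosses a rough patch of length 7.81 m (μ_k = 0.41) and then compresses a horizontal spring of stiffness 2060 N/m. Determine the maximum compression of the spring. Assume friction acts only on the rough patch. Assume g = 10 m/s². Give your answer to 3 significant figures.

x = 0.548 m

Initial energy: E₁ = mgh = (8.28)(10)(6.94) = 574.63 J
Friction removes W_f = μ_k mg d = (0.41)(8.28)(10)(7.81) = 265.1 J
Energy reaching the spring: E = 574.63 − 265.1 = 309.50 J
At max compression ½kx² = E ⇒ x = √(2E/k) = √(2 × 309.50/2060) = 0.5482 m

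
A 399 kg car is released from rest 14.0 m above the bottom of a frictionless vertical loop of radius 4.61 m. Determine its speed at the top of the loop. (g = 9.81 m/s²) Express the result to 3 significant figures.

Energy conservation: mgh = ½mv_top² + mg(2r)
v_top² = 2g(h − 2r) = 2(9.81)(14.0 − 9.220) = 93.78
v_top = 9.684 m/s

v = 9.68 m/s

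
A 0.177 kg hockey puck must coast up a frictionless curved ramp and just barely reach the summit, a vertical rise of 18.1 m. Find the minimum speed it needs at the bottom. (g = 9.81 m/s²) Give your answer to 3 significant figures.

v = 18.8 m/s

At the top it is momentarily at rest, so all KE converts to PE: ½mv² = mgh
v = √(2gh) = √(2 × 9.81 × 18.1) = 18.84 m/s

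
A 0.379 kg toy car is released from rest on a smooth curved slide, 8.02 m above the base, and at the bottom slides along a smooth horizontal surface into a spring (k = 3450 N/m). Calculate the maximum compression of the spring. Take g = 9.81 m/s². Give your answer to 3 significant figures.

Gravitational PE at the top equals spring PE at max compression: mgh = ½kx²
x = √(2mgh/k) = √(2 × 0.379 × 9.81 × 8.02 / 3450) = 0.1315 m

x = 0.131 m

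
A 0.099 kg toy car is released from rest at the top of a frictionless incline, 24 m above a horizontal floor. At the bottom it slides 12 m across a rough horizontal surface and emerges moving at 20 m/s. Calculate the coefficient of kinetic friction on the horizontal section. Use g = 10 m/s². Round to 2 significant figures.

Energy at the top = energy at the end + work done against friction:
mgh = ½mv² + μ_k m g d
mgh = 23.760 J; ½mv² = 19.800 J
W_f = 23.760 − 19.800 = 3.960 J
μ_k = W_f/(mg·d) = 3.960/(0.9900 × 12) = 0.3333

μ_k = 0.33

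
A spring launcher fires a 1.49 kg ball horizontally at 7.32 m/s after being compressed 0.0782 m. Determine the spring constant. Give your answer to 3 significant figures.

k = 13100 N/m

Energy stored in the spring equals the launch KE: ½kx² = ½mv²
k = mv²/x² = (1.49)(7.32)²/(0.0782)² = 13056 N/m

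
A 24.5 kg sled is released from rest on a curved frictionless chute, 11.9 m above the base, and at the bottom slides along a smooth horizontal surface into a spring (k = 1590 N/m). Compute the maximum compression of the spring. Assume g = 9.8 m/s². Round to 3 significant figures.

x = 1.90 m

Energy conservation (no friction) from release to max compression: mgh = ½kx²
x = √(2mgh/k) = √(2 × 24.5 × 9.8 × 11.9 / 1590) = 1.896 m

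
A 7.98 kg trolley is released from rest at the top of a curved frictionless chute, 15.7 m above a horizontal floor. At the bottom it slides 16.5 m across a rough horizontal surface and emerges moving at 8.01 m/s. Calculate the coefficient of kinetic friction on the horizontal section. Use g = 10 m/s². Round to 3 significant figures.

Energy bookkeeping (friction removes W_f = μ_k N d):
mgh = ½mv² + μ_k m g d
mgh = 1252.9 J; ½mv² = 256.00 J
W_f = 1252.9 − 256.00 = 996.9 J
μ_k = W_f/(mg·d) = 996.9/(79.80 × 16.5) = 0.7571

μ_k = 0.757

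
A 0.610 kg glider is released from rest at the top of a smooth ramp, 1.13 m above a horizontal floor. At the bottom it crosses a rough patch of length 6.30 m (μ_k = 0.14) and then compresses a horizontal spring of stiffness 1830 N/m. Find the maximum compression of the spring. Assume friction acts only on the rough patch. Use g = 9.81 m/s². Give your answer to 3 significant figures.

x = 0.0403 m

Initial energy: E₁ = mgh = (0.610)(9.81)(1.13) = 6.7620 J
Friction removes W_f = μ_k mg d = (0.14)(0.610)(9.81)(6.30) = 5.278 J
Energy reaching the spring: E = 6.7620 − 5.278 = 1.4841 J
At max compression ½kx² = E ⇒ x = √(2E/k) = √(2 × 1.4841/1830) = 0.04027 m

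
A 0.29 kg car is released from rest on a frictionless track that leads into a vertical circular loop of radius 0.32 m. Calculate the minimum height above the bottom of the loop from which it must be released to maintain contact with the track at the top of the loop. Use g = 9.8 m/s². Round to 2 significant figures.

h = 0.80 m

At the top, for minimum speed gravity alone supplies the centripetal force: mg = mv_top²/r ⇒ v_top² = gr = 3.136 m²/s²
Energy conservation from release height h to the top (height 2r): mgh = ½mv_top² + mg(2r)
h = v_top²/(2g) + 2r = r/2 + 2r = 5r/2 = 0.8000 m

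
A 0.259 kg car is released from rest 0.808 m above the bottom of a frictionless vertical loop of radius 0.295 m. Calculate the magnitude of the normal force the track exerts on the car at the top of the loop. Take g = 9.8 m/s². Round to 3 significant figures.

N = 1.21 N

Energy from release to top (height 2r): mgh = ½mv_top² + mg(2r)
v_top² = 2g(h − 2r) = 2(9.8)(0.808 − 0.5900) = 4.2728 m²/s²
At the top, both N and weight point toward the centre: N + mg = mv_top²/r
N = m(v_top²/r − g) = 0.259(4.2728/0.295 − 9.8) = 1.213 N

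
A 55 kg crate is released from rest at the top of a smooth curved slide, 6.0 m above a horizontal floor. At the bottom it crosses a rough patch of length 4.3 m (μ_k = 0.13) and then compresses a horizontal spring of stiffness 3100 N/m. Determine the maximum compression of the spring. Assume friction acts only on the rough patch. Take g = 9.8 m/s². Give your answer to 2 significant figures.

Initial energy: E₁ = mgh = (55)(9.8)(6.0) = 3234.0 J
Friction removes W_f = μ_k mg d = (0.13)(55)(9.8)(4.3) = 301.3 J
Energy reaching the spring: E = 3234.0 − 301.3 = 2932.7 J
At max compression ½kx² = E ⇒ x = √(2E/k) = √(2 × 2932.7/3100) = 1.376 m

x = 1.4 m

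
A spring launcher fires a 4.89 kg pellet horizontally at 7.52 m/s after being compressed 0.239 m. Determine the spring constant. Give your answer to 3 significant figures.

Spring PE at full compression equals KE at release: ½kx² = ½mv²
k = mv²/x² = (4.89)(7.52)²/(0.239)² = 4841 N/m

k = 4840 N/m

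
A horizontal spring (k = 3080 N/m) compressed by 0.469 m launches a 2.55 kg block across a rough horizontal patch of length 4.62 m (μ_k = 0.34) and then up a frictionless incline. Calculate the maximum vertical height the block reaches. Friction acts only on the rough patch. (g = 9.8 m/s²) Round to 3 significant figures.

Spring energy: E₀ = ½kx² = ½(3080)(0.469)² = 338.74 J
Friction: W_f = μ_k mg d = (0.34)(2.55)(9.8)(4.62) = 39.25 J
Energy at base of ramp: E = 338.74 − 39.25 = 299.49 J
At max height all remaining energy is PE: mgh = E ⇒ h = E/(mg) = 299.49/(2.55 × 9.8) = 11.98 m

h = 12.0 m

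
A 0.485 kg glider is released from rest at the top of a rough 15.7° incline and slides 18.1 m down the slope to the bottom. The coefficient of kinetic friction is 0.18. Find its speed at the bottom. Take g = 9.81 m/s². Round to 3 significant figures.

v = 5.88 m/s

Taking the bottom as reference, mgh = ½mv² + μ_k N L with h = L sinθ, N = mg cosθ:
mgh = mgL sinθ = (0.485)(9.81)(18.1)sin15.7° = 23.303 J
W_f = μ_k mg cosθ · L = (0.18)(0.485)(9.81)cos15.7°·18.1 = 14.92 J
½mv² = 23.303 − 14.92 = 8.3806 J
v = √(2 × 8.3806/0.485) = 5.879 m/s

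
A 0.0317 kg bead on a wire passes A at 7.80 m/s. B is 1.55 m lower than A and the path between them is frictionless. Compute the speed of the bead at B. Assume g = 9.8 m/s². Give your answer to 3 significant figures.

Energy conservation between the two points: ½mv₀² + mgh = ½mv²
v² = v₀² + 2gh = (7.80)² + 2(9.8)(1.55) = 91.220
v = √91.220 = 9.551 m/s

v = 9.55 m/s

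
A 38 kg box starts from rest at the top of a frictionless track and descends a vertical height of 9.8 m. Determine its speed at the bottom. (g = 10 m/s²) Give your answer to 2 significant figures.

v = 14 m/s

Equating total energy at the two states: mgh = ½mv²
The mass cancels from both sides.
v = √(2gh) = √(2 × 10 × 9.8) = √196.00 = 14.00 m/s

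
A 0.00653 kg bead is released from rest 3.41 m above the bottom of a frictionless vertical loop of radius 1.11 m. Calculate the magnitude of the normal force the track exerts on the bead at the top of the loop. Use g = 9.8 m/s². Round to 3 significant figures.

Energy from release to top (height 2r): mgh = ½mv_top² + mg(2r)
v_top² = 2g(h − 2r) = 2(9.8)(3.41 − 2.220) = 23.324 m²/s²
At the top, both N and weight point toward the centre: N + mg = mv_top²/r
N = m(v_top²/r − g) = 0.00653(23.324/1.11 − 9.8) = 0.07322 N

N = 0.0732 N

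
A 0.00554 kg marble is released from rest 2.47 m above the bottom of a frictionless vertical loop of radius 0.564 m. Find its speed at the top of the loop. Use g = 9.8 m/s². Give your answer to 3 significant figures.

Energy conservation: mgh = ½mv_top² + mg(2r)
v_top² = 2g(h − 2r) = 2(9.8)(2.47 − 1.128) = 26.30
v_top = 5.129 m/s

v = 5.13 m/s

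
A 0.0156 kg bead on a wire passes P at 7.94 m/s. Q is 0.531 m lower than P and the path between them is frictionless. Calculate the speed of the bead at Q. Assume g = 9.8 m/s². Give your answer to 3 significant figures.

Energy conservation between the two points: ½mv₀² + mgh = ½mv²
v² = v₀² + 2gh = (7.94)² + 2(9.8)(0.531) = 73.451
v = √73.451 = 8.570 m/s

v = 8.57 m/s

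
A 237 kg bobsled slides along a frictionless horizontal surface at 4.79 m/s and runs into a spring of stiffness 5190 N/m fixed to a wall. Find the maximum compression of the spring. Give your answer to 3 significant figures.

x = 1.02 m

All KE is stored as spring PE at maximum compression: ½mv² = ½kx²
x = v√(m/k) = 4.79 × √(237/5190) = 1.024 m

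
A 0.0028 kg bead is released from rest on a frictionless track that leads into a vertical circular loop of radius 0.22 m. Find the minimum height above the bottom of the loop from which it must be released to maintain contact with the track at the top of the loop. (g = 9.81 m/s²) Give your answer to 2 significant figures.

h = 0.55 m

At the top, for minimum speed gravity alone supplies the centripetal force: mg = mv_top²/r ⇒ v_top² = gr = 2.158 m²/s²
Energy conservation from release height h to the top (height 2r): mgh = ½mv_top² + mg(2r)
h = v_top²/(2g) + 2r = r/2 + 2r = 5r/2 = 0.5500 m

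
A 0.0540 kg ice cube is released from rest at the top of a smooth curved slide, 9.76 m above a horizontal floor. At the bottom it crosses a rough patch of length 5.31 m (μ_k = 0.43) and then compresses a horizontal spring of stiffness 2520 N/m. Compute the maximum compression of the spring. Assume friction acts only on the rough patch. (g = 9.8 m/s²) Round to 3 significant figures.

x = 0.0560 m

Initial energy: E₁ = mgh = (0.0540)(9.8)(9.76) = 5.1650 J
Friction removes W_f = μ_k mg d = (0.43)(0.0540)(9.8)(5.31) = 1.208 J
Energy reaching the spring: E = 5.1650 − 1.208 = 3.9567 J
At max compression ½kx² = E ⇒ x = √(2E/k) = √(2 × 3.9567/2520) = 0.05604 m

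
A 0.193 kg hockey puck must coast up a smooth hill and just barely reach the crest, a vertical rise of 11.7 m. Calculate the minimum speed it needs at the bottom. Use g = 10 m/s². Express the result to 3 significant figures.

At the top it is momentarily at rest, so all KE converts to PE: ½mv² = mgh
v = √(2gh) = √(2 × 10 × 11.7) = 15.30 m/s

v = 15.3 m/s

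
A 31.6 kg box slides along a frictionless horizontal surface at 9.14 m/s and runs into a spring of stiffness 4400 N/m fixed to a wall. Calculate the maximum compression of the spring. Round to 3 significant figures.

x = 0.775 m

At max compression the box is momentarily at rest: ½mv² = ½kx²
x = v√(m/k) = 9.14 × √(31.6/4400) = 0.7746 m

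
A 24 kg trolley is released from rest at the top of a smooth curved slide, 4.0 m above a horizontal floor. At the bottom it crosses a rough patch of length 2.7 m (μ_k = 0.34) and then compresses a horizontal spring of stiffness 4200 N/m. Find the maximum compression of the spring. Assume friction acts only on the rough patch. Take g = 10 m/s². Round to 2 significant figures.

x = 0.59 m

Initial energy: E₁ = mgh = (24)(10)(4.0) = 960.00 J
Friction removes W_f = μ_k mg d = (0.34)(24)(10)(2.7) = 220.3 J
Energy reaching the spring: E = 960.00 − 220.3 = 739.68 J
At max compression ½kx² = E ⇒ x = √(2E/k) = √(2 × 739.68/4200) = 0.5935 m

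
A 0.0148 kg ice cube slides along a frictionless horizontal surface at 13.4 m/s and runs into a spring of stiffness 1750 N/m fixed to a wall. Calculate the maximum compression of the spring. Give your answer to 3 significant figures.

x = 0.0390 m

Conservation of energy between contact and max compression: ½mv² = ½kx²
x = v√(m/k) = 13.4 × √(0.0148/1750) = 0.03897 m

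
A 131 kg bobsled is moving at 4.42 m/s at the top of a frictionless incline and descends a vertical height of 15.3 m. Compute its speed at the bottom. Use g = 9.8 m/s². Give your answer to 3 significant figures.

v = 17.9 m/s

Energy conservation between the two points: ½mv₀² + mgh = ½mv²
v² = v₀² + 2gh = (4.42)² + 2(9.8)(15.3) = 319.42
v = √319.42 = 17.87 m/s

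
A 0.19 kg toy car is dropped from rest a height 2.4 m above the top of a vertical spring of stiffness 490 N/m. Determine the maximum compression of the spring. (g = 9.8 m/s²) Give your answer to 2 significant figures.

Measuring PE from the top of the relaxed spring, at max compression the car has dropped H + x with zero KE, so:
mg(H + x) = ½kx²
½(490)x² − (0.19)(9.8)x − (0.19)(9.8)(2.4) = 0
245.0x² − 1.862x − 4.469 = 0
x = [1.862 + √(3.467 + 4379.4)]/(2 × 245.0) = 0.1389 m

x = 0.14 m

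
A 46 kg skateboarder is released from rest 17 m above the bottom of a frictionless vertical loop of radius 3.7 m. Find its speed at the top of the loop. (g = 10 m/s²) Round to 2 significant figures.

Energy conservation: mgh = ½mv_top² + mg(2r)
v_top² = 2g(h − 2r) = 2(10)(17 − 7.400) = 192.0
v_top = 13.86 m/s

v = 14 m/s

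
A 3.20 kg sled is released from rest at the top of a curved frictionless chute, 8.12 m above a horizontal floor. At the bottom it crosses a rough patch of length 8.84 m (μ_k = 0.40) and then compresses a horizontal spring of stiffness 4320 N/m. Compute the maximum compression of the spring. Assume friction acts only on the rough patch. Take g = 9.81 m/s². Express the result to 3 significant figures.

x = 0.258 m

Initial energy: E₁ = mgh = (3.20)(9.81)(8.12) = 254.90 J
Friction removes W_f = μ_k mg d = (0.40)(3.20)(9.81)(8.84) = 111.0 J
Energy reaching the spring: E = 254.90 − 111.0 = 143.90 J
At max compression ½kx² = E ⇒ x = √(2E/k) = √(2 × 143.90/4320) = 0.2581 m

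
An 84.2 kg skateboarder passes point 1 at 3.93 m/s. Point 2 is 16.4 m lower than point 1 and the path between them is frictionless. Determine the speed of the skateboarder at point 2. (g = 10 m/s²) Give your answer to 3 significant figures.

v = 18.5 m/s

Equating total energy at the two states: ½mv₀² + mgh = ½mv²
The mass cancels from both sides.
v² = v₀² + 2gh = (3.93)² + 2(10)(16.4) = 343.44
v = √343.44 = 18.53 m/s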